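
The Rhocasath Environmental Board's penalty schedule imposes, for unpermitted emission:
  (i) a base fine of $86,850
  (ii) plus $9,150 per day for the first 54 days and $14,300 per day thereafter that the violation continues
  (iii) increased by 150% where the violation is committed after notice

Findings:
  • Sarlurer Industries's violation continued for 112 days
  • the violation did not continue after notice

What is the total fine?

First 54 days: 54 × $9,150 = $494,100
Remaining days: (112 − 54) × $14,300 = $829,400
Per-day component: $494,100 + $829,400 = $1,323,500
Base plus per-day: $86,850 + $1,323,500 = $1,410,350
The violation did not continue after notice: no 150% increase.

$1,410,350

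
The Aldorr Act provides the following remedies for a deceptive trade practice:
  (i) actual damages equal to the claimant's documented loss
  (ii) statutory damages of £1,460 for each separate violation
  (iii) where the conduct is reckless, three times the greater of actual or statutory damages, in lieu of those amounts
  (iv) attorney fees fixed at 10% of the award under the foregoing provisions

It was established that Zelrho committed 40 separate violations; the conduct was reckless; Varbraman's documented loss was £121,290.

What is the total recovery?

Statutory damages: 40 × £1,460 = £58,400
Greater of actual damages (£121,290) or statutory damages (£58,400): £121,290
Trebled: 3 × £121,290 = £363,870
Attorney fees: 10% of £363,870 = £36,387
Total recovery: £363,870 + £36,387 = £400,257

£400,257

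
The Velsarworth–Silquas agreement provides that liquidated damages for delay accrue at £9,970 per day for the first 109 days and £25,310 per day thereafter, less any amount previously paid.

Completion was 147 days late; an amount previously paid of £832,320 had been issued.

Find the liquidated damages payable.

£1,216,190

First 109 days: 109 × £9,970 = £1,086,730
Remaining days: (147 − 109) × £25,310 = £961,780
Accrued per-day damages: £1,086,730 + £961,780 = £2,048,510
Less amount previously paid: £2,048,510 − £832,320 = £1,216,190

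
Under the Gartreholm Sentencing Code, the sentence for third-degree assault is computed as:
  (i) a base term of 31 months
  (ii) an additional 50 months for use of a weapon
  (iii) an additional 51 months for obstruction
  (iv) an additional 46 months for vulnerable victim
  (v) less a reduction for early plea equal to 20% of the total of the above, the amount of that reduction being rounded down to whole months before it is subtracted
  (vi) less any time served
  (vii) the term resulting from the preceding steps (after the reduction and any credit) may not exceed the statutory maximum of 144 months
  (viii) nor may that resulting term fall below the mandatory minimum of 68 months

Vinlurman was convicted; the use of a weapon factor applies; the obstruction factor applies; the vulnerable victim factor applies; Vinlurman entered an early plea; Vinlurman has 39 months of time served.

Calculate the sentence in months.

104 months

Use of a weapon enhancement: +50 months
Obstruction enhancement: +51 months
Vulnerable victim enhancement: +46 months
Adjusted term: 31 months + 50 months + 51 months + 46 months = 178 months
Early plea reduction: 20% of 178 months = 35 months (rounded down)
After reduction: 178 − 35 = 143 months
Less time served: 143 months − 39 months = 104 months
Cap at 144 months: 104 months is within the cap, no reduction.
Minimum 68 months: 104 months meets the minimum, no increase.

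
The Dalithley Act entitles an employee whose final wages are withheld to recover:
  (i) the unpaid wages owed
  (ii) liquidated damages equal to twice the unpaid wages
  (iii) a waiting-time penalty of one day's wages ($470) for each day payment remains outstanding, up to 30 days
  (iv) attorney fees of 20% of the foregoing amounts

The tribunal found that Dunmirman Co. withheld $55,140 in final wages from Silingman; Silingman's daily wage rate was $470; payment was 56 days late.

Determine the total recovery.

Doubled: 2 × $55,140 = $110,280
Penalty days: min(56, 30) = 30
Waiting-time penalty: 30 × $470 = $14,100
Subtotal: $55,140 + $110,280 + $14,100 = $179,520
Attorney fees: 20% of $179,520 = $35,904
Total award: $179,520 + $35,904 = $215,424

$215,424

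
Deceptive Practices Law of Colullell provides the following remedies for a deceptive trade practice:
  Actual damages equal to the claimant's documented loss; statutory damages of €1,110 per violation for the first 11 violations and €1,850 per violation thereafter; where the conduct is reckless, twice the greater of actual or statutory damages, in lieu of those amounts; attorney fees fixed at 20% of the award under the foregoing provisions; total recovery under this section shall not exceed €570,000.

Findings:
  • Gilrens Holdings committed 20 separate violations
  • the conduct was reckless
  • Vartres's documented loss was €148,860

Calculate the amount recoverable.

€357,264

First 11 violations: 11 × €1,110 = €12,210
Remaining violations: (20 − 11) × €1,850 = €16,650
Statutory damages: €12,210 + €16,650 = €28,860
Greater of actual damages (€148,860) or statutory damages (€28,860): €148,860
Doubled: 2 × €148,860 = €297,720
Attorney fees: 20% of €297,720 = €59,544
Total before cap: €297,720 + €59,544 = €357,264
Cap at €570,000: €357,264 is within the cap, no reduction.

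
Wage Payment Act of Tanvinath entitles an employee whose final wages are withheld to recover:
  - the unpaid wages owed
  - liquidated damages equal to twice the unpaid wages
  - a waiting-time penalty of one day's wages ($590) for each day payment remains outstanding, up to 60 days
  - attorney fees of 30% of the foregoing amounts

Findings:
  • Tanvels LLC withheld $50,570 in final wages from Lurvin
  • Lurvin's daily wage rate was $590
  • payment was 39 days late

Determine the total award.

$227,136

Doubled: 2 × $50,570 = $101,140
Penalty days: min(39, 60) = 39
Waiting-time penalty: 39 × $590 = $23,010
Subtotal: $50,570 + $101,140 + $23,010 = $174,720
Attorney fees: 30% of $174,720 = $52,416
Total award: $174,720 + $52,416 = $227,136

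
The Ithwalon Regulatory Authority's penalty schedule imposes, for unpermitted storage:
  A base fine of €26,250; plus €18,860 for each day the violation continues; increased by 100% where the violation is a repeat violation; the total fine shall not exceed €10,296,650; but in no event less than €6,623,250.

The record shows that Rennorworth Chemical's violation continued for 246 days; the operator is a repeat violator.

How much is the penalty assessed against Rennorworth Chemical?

Per-day component: 246 × €18,860 = €4,639,560
Base plus per-day: €26,250 + €4,639,560 = €4,665,810
Enhancement: 100% of €4,665,810 = €4,665,810
Enhanced fine: €4,665,810 + €4,665,810 = €9,331,620
Cap at €10,296,650: €9,331,620 is within the cap, no reduction.
Minimum €6,623,250: €9,331,620 meets the minimum, no increase.

€9,331,620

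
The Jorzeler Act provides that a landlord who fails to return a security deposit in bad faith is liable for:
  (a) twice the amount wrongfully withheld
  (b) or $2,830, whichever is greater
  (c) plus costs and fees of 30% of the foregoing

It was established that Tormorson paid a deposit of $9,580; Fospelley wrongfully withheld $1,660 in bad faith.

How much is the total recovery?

$4,316

Doubled: 2 × $1,660 = $3,320
Minimum $2,830: $3,320 meets the minimum, no increase.
Costs and fees: 30% of $3,320 = $996
Total recovery: $3,320 + $996 = $4,316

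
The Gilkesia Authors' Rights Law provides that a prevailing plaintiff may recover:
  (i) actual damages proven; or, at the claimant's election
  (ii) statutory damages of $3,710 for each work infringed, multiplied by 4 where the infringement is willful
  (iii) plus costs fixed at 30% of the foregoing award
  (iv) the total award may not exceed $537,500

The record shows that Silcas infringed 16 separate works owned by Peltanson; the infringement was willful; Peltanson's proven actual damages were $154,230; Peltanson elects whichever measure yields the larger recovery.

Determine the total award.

$308,672

Statutory damages: 16 × $3,710 = $59,360
Multiplied by 4: 4 × $59,360 = $237,440
Greater of actual damages ($154,230) or enhanced statutory damages ($237,440): $237,440
Costs: 30% of $237,440 = $71,232
Award plus costs: $237,440 + $71,232 = $308,672
Cap at $537,500: $308,672 is within the cap, no reduction.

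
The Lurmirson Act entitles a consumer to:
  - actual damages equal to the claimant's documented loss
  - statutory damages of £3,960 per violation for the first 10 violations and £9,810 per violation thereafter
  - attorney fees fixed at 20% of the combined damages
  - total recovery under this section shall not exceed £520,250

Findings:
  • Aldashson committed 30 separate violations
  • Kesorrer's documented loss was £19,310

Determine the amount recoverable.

£306,132

First 10 violations: 10 × £3,960 = £39,600
Remaining violations: (30 − 10) × £9,810 = £196,200
Statutory damages: £39,600 + £196,200 = £235,800
Combined damages: £19,310 + £235,800 = £255,110
Attorney fees: 20% of £255,110 = £51,022
Total before cap: £255,110 + £51,022 = £306,132
Cap at £520,250: £306,132 is within the cap, no reduction.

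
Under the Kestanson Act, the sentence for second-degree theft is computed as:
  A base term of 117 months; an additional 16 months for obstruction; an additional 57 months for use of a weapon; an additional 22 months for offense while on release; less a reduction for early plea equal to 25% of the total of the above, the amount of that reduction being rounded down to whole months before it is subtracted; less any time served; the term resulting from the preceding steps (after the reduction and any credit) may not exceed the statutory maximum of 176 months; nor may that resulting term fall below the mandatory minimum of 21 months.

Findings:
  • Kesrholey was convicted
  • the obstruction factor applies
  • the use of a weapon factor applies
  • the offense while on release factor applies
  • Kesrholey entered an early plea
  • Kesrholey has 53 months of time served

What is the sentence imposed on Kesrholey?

Obstruction enhancement: +16 months
Use of a weapon enhancement: +57 months
Offense while on release enhancement: +22 months
Adjusted term: 117 months + 16 months + 57 months + 22 months = 212 months
Early plea reduction: 25% of 212 months = 53 months (rounded down)
After reduction: 212 − 53 = 159 months
Less time served: 159 months − 53 months = 106 months
Cap at 176 months: 106 months is within the cap, no reduction.
Minimum 21 months: 106 months meets the minimum, no increase.

106 months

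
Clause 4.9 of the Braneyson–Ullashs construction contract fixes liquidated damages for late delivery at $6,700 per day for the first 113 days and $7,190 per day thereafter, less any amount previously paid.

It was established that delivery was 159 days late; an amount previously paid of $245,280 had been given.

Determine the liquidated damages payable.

First 113 days: 113 × $6,700 = $757,100
Remaining days: (159 − 113) × $7,190 = $330,740
Accrued per-day damages: $757,100 + $330,740 = $1,087,840
Less amount previously paid: $1,087,840 − $245,280 = $842,560

$842,560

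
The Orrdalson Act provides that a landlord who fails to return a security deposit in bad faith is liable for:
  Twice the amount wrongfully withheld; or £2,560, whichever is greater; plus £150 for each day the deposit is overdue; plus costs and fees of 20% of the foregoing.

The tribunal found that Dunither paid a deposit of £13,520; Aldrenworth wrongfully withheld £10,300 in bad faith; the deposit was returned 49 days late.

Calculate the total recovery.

Doubled: 2 × £10,300 = £20,600
Minimum £2,560: £20,600 meets the minimum, no increase.
Late-return penalty: 49 × £150 = £7,350
Damages plus late penalty: £20,600 + £7,350 = £27,950
Costs and fees: 20% of £27,950 = £5,590
Total recovery: £27,950 + £5,590 = £33,540

£33,540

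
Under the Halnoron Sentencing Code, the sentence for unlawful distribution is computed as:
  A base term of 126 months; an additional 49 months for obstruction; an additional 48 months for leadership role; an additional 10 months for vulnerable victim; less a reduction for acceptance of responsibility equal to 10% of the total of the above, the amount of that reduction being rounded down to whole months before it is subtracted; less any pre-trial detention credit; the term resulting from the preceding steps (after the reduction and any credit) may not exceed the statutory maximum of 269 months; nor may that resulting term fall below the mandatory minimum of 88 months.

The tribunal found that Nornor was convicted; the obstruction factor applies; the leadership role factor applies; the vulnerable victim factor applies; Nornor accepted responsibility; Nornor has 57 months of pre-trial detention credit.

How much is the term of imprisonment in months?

153 months

Obstruction enhancement: +49 months
Leadership role enhancement: +48 months
Vulnerable victim enhancement: +10 months
Adjusted term: 126 months + 49 months + 48 months + 10 months = 233 months
Acceptance of responsibility reduction: 10% of 233 months = 23 months (rounded down)
After reduction: 233 − 23 = 210 months
Less pre-trial detention credit: 210 months − 57 months = 153 months
Cap at 269 months: 153 months is within the cap, no reduction.
Minimum 88 months: 153 months meets the minimum, no increase.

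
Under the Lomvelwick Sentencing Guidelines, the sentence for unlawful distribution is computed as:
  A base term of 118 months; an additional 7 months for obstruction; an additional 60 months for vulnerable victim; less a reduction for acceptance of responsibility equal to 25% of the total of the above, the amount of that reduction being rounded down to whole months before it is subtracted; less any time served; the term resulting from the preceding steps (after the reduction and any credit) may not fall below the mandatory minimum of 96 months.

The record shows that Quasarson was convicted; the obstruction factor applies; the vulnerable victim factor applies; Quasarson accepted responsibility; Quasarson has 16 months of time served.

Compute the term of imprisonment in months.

Obstruction enhancement: +7 months
Vulnerable victim enhancement: +60 months
Adjusted term: 118 months + 7 months + 60 months = 185 months
Acceptance of responsibility reduction: 25% of 185 months = 46 months (rounded down)
After reduction: 185 − 46 = 139 months
Less time served: 139 months − 16 months = 123 months
Minimum 96 months: 123 months meets the minimum, no increase.

Sentence: 123 months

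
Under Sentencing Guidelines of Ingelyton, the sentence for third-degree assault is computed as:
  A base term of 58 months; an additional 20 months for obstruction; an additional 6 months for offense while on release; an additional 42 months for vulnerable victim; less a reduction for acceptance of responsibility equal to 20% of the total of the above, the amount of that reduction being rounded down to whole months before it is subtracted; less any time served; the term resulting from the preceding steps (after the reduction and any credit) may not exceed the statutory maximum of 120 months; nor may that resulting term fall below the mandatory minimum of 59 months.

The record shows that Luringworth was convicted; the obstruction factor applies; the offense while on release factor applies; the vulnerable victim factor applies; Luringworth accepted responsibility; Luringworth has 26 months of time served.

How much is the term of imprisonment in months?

Sentence: 75 months

Obstruction enhancement: +20 months
Offense while on release enhancement: +6 months
Vulnerable victim enhancement: +42 months
Adjusted term: 58 months + 20 months + 6 months + 42 months = 126 months
Acceptance of responsibility reduction: 20% of 126 months = 25 months (rounded down)
After reduction: 126 − 25 = 101 months
Less time served: 101 months − 26 months = 75 months
Cap at 120 months: 75 months is within the cap, no reduction.
Minimum 59 months: 75 months meets the minimum, no increase.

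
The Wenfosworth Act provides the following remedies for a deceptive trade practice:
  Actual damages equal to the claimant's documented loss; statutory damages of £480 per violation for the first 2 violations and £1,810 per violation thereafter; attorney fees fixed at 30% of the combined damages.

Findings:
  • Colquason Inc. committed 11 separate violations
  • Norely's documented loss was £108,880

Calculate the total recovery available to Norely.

First 2 violations: 2 × £480 = £960
Remaining violations: (11 − 2) × £1,810 = £16,290
Statutory damages: £960 + £16,290 = £17,250
Combined damages: £108,880 + £17,250 = £126,130
Attorney fees: 30% of £126,130 = £37,839
Total recovery: £126,130 + £37,839 = £163,969

£163,969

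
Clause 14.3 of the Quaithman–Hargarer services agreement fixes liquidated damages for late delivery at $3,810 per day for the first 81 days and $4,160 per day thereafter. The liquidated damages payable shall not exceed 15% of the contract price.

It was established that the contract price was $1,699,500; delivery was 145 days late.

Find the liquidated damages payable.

$254,925

First 81 days: 81 × $3,810 = $308,610
Remaining days: (145 − 81) × $4,160 = $266,240
Accrued per-day damages: $308,610 + $266,240 = $574,850
Cap: 15% of $1,699,500 = $254,925
Cap at $254,925: $574,850 exceeds the cap → $254,925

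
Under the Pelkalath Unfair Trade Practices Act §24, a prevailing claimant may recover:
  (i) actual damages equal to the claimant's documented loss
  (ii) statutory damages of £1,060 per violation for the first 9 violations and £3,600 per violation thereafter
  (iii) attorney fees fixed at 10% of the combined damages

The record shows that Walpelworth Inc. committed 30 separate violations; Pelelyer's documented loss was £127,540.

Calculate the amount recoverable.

First 9 violations: 9 × £1,060 = £9,540
Remaining violations: (30 − 9) × £3,600 = £75,600
Statutory damages: £9,540 + £75,600 = £85,140
Combined damages: £127,540 + £85,140 = £212,680
Attorney fees: 10% of £212,680 = £21,268
Total recovery: £212,680 + £21,268 = £233,948

£233,948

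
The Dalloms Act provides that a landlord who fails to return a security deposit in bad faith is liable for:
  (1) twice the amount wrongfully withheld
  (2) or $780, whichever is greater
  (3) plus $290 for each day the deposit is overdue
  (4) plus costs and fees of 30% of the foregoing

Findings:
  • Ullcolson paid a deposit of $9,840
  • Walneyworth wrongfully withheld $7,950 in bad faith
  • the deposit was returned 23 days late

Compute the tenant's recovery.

Doubled: 2 × $7,950 = $15,900
Minimum $780: $15,900 meets the minimum, no increase.
Late-return penalty: 23 × $290 = $6,670
Damages plus late penalty: $15,900 + $6,670 = $22,570
Costs and fees: 30% of $22,570 = $6,771
Total recovery: $22,570 + $6,771 = $29,341

$29,341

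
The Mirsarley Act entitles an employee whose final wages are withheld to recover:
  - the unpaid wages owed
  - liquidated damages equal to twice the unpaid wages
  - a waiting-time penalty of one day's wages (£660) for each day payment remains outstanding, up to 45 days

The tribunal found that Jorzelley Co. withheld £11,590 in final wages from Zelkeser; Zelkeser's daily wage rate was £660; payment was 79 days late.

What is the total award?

£64,470

Doubled: 2 × £11,590 = £23,180
Penalty days: min(79, 45) = 45
Waiting-time penalty: 45 × £660 = £29,700
Total award: £11,590 + £23,180 + £29,700 = £64,470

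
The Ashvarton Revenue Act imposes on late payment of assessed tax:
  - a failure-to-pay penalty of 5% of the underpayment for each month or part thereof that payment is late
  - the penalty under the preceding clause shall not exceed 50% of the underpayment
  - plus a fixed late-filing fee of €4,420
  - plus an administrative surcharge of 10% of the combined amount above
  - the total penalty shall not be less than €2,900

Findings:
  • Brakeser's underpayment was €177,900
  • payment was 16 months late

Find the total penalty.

Accrued rate: 5% × 16 = 80%, capped at 50% → 50%
Failure-to-pay penalty: 50% of €177,900 = €88,950
Penalty before surcharge: €88,950 + €4,420 = €93,370
Administrative surcharge: 10% of €93,370 = €9,337
Total penalty: €93,370 + €9,337 = €102,707
Minimum €2,900: €102,707 meets the minimum, no increase.

€102,707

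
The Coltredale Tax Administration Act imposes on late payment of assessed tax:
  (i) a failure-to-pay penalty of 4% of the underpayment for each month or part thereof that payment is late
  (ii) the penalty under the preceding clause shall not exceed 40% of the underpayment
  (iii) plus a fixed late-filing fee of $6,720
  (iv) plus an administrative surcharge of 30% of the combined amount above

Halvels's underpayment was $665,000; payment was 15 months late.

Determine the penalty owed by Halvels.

$354,536

Accrued rate: 4% × 15 = 60%, capped at 40% → 40%
Failure-to-pay penalty: 40% of $665,000 = $266,000
Penalty before surcharge: $266,000 + $6,720 = $272,720
Administrative surcharge: 30% of $272,720 = $81,816
Total penalty: $272,720 + $81,816 = $354,536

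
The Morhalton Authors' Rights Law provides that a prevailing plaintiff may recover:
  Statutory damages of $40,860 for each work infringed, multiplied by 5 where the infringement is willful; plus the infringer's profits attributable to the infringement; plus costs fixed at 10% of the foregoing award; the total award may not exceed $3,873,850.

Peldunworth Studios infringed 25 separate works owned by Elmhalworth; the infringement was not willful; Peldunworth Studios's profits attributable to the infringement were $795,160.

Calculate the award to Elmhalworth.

Statutory damages: 25 × $40,860 = $1,021,500
Infringement not willful: no ×5 enhancement.
Combined award: $1,021,500 + $795,160 = $1,816,660
Costs: 10% of $1,816,660 = $181,666
Award plus costs: $1,816,660 + $181,666 = $1,998,326
Cap at $3,873,850: $1,998,326 is within the cap, no reduction.

$1,998,326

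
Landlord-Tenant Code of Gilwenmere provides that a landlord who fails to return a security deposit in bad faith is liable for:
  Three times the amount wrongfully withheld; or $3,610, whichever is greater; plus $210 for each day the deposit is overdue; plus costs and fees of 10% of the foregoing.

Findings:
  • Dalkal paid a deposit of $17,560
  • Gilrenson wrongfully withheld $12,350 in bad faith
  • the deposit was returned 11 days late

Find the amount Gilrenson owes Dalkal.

Trebled: 3 × $12,350 = $37,050
Minimum $3,610: $37,050 meets the minimum, no increase.
Late-return penalty: 11 × $210 = $2,310
Damages plus late penalty: $37,050 + $2,310 = $39,360
Costs and fees: 10% of $39,360 = $3,936
Total recovery: $39,360 + $3,936 = $43,296

$43,296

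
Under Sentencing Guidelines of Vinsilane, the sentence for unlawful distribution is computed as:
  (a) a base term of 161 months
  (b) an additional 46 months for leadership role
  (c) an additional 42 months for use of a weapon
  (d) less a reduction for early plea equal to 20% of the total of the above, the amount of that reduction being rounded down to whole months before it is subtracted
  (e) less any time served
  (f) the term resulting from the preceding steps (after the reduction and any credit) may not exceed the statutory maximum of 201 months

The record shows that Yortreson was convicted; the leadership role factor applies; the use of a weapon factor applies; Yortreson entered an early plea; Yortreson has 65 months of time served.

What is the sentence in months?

Leadership role enhancement: +46 months
Use of a weapon enhancement: +42 months
Adjusted term: 161 months + 46 months + 42 months = 249 months
Early plea reduction: 20% of 249 months = 49 months (rounded down)
After reduction: 249 − 49 = 200 months
Less time served: 200 months − 65 months = 135 months
Cap at 201 months: 135 months is within the cap, no reduction.

Sentence: 135 months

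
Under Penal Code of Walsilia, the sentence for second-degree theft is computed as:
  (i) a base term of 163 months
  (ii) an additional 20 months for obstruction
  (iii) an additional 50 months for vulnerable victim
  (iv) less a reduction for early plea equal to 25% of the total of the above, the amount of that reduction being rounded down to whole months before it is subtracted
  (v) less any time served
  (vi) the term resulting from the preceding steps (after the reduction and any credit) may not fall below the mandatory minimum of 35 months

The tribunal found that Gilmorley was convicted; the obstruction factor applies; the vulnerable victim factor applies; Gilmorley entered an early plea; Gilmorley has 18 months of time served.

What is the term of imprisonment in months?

157 months

Obstruction enhancement: +20 months
Vulnerable victim enhancement: +50 months
Adjusted term: 163 months + 20 months + 50 months = 233 months
Early plea reduction: 25% of 233 months = 58 months (rounded down)
After reduction: 233 − 58 = 175 months
Less time served: 175 months − 18 months = 157 months
Minimum 35 months: 157 months meets the minimum, no increase.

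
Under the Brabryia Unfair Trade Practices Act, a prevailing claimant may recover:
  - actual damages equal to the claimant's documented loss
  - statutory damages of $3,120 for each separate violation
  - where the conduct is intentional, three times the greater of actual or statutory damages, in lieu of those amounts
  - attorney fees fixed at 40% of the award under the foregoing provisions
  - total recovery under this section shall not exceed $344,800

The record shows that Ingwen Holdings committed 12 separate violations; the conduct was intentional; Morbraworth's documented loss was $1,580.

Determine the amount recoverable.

Statutory damages: 12 × $3,120 = $37,440
Greater of actual damages ($1,580) or statutory damages ($37,440): $37,440
Trebled: 3 × $37,440 = $112,320
Attorney fees: 40% of $112,320 = $44,928
Total before cap: $112,320 + $44,928 = $157,248
Cap at $344,800: $157,248 is within the cap, no reduction.

$157,248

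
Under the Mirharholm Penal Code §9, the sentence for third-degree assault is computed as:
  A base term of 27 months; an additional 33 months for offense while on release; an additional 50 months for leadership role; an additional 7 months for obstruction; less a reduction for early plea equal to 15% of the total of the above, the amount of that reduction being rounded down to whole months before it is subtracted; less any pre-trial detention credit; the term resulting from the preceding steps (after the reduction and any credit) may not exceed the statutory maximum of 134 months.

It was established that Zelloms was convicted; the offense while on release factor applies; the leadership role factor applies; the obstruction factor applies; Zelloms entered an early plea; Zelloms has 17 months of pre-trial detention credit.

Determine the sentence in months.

83 months

Offense while on release enhancement: +33 months
Leadership role enhancement: +50 months
Obstruction enhancement: +7 months
Adjusted term: 27 months + 33 months + 50 months + 7 months = 117 months
Early plea reduction: 15% of 117 months = 17 months (rounded down)
After reduction: 117 − 17 = 100 months
Less pre-trial detention credit: 100 months − 17 months = 83 months
Cap at 134 months: 83 months is within the cap, no reduction.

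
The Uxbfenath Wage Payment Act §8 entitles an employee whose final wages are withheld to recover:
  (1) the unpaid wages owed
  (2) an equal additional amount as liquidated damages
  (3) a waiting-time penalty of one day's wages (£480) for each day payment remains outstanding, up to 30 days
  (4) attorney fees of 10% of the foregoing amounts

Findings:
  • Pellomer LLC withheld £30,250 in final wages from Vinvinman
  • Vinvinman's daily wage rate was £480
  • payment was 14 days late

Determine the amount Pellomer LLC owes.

£73,942

Liquidated damages (equal amount): £30,250
Penalty days: min(14, 30) = 14
Waiting-time penalty: 14 × £480 = £6,720
Subtotal: £30,250 + £30,250 + £6,720 = £67,220
Attorney fees: 10% of £67,220 = £6,722
Total award: £67,220 + £6,722 = £73,942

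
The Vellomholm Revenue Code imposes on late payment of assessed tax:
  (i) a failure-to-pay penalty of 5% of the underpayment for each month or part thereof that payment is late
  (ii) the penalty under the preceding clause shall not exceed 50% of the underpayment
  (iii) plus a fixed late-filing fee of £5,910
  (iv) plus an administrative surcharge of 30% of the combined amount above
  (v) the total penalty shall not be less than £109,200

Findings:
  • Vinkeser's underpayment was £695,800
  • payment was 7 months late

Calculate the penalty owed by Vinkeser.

£324,272

Accrued rate: 5% × 7 = 35%, capped at 50% → 35%
Failure-to-pay penalty: 35% of £695,800 = £243,530
Penalty before surcharge: £243,530 + £5,910 = £249,440
Administrative surcharge: 30% of £249,440 = £74,832
Total penalty: £249,440 + £74,832 = £324,272
Minimum £109,200: £324,272 meets the minimum, no increase.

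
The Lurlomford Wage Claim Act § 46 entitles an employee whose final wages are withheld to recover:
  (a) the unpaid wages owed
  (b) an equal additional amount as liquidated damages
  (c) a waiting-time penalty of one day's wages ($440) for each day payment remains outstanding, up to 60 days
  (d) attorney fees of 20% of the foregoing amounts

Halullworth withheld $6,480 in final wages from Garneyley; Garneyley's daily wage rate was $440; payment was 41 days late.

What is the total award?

Liquidated damages (equal amount): $6,480
Penalty days: min(41, 60) = 41
Waiting-time penalty: 41 × $440 = $18,040
Subtotal: $6,480 + $6,480 + $18,040 = $31,000
Attorney fees: 20% of $31,000 = $6,200
Total award: $31,000 + $6,200 = $37,200

$37,200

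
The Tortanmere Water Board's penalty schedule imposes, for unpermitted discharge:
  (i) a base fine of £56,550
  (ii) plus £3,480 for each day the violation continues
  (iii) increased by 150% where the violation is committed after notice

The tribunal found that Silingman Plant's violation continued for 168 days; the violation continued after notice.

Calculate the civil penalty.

£1,602,975

Per-day component: 168 × £3,480 = £584,640
Base plus per-day: £56,550 + £584,640 = £641,190
Enhancement: 150% of £641,190 = £961,785
Enhanced fine: £641,190 + £961,785 = £1,602,975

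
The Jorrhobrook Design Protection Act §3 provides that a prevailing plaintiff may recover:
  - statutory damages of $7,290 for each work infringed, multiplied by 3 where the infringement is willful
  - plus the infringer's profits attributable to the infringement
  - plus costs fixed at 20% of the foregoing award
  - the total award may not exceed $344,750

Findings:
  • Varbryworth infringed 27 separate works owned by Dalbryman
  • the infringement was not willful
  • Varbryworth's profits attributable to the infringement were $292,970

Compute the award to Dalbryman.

Statutory damages: 27 × $7,290 = $196,830
Infringement not willful: no ×3 enhancement.
Combined award: $196,830 + $292,970 = $489,800
Costs: 20% of $489,800 = $97,960
Award plus costs: $489,800 + $97,960 = $587,760
Cap at $344,750: $587,760 exceeds the cap → $344,750

Award: $344,750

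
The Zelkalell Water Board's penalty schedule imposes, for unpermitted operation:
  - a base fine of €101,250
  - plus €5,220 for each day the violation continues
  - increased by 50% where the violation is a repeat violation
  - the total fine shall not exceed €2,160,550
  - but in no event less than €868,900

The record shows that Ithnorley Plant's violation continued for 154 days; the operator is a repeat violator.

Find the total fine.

€1,357,695

Per-day component: 154 × €5,220 = €803,880
Base plus per-day: €101,250 + €803,880 = €905,130
Enhancement: 50% of €905,130 = €452,565
Enhanced fine: €905,130 + €452,565 = €1,357,695
Cap at €2,160,550: €1,357,695 is within the cap, no reduction.
Minimum €868,900: €1,357,695 meets the minimum, no increase.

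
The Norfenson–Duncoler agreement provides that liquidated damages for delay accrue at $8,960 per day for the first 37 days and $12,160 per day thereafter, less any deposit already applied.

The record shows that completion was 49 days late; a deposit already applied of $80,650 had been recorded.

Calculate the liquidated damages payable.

First 37 days: 37 × $8,960 = $331,520
Remaining days: (49 − 37) × $12,160 = $145,920
Accrued per-day damages: $331,520 + $145,920 = $477,440
Less deposit already applied: $477,440 − $80,650 = $396,790

$396,790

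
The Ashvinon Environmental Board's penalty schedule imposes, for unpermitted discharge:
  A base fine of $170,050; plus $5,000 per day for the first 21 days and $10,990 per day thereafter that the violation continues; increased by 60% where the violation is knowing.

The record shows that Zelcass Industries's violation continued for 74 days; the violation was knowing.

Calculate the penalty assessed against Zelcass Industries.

$1,372,032

First 21 days: 21 × $5,000 = $105,000
Remaining days: (74 − 21) × $10,990 = $582,470
Per-day component: $105,000 + $582,470 = $687,470
Base plus per-day: $170,050 + $687,470 = $857,520
Enhancement: 60% of $857,520 = $514,512
Enhanced fine: $857,520 + $514,512 = $1,372,032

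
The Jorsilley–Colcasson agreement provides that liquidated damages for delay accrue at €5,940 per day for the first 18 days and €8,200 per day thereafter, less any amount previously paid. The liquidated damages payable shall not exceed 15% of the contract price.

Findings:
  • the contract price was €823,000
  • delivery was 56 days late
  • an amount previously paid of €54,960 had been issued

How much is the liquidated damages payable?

First 18 days: 18 × €5,940 = €106,920
Remaining days: (56 − 18) × €8,200 = €311,600
Accrued per-day damages: €106,920 + €311,600 = €418,520
Less amount previously paid: €418,520 − €54,960 = €363,560
Cap: 15% of €823,000 = €123,450
Cap at €123,450: €363,560 exceeds the cap → €123,450

€123,450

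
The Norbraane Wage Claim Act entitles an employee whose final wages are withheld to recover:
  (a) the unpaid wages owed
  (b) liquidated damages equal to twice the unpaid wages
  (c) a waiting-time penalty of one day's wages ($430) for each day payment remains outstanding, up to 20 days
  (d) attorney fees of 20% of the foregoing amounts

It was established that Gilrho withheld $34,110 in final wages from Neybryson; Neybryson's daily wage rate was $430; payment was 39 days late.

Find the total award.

Doubled: 2 × $34,110 = $68,220
Penalty days: min(39, 20) = 20
Waiting-time penalty: 20 × $430 = $8,600
Subtotal: $34,110 + $68,220 + $8,600 = $110,930
Attorney fees: 20% of $110,930 = $22,186
Total award: $110,930 + $22,186 = $133,116

$133,116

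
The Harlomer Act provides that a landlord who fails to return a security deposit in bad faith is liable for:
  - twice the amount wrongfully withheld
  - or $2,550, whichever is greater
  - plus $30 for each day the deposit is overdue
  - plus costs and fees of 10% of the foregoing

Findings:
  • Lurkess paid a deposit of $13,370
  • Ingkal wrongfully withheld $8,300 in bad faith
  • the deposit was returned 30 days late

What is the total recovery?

$19,250

Doubled: 2 × $8,300 = $16,600
Minimum $2,550: $16,600 meets the minimum, no increase.
Late-return penalty: 30 × $30 = $900
Damages plus late penalty: $16,600 + $900 = $17,500
Costs and fees: 10% of $17,500 = $1,750
Total recovery: $17,500 + $1,750 = $19,250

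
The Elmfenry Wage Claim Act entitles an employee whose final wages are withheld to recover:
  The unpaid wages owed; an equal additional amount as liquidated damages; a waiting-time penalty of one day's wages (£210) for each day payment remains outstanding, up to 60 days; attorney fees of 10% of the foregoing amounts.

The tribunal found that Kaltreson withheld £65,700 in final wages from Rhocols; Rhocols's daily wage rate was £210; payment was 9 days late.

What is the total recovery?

Liquidated damages (equal amount): £65,700
Penalty days: min(9, 60) = 9
Waiting-time penalty: 9 × £210 = £1,890
Subtotal: £65,700 + £65,700 + £1,890 = £133,290
Attorney fees: 10% of £133,290 = £13,329
Total award: £133,290 + £13,329 = £146,619

£146,619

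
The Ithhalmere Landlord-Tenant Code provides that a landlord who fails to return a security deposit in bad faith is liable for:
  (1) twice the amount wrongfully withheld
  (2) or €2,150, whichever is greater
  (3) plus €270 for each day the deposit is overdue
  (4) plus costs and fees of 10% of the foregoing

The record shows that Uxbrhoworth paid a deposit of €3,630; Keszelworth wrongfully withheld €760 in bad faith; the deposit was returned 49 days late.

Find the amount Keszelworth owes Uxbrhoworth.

€16,918

Doubled: 2 × €760 = €1,520
Minimum €2,150: €1,520 is below the minimum → €2,150
Late-return penalty: 49 × €270 = €13,230
Damages plus late penalty: €2,150 + €13,230 = €15,380
Costs and fees: 10% of €15,380 = €1,538
Total recovery: €15,380 + €1,538 = €16,918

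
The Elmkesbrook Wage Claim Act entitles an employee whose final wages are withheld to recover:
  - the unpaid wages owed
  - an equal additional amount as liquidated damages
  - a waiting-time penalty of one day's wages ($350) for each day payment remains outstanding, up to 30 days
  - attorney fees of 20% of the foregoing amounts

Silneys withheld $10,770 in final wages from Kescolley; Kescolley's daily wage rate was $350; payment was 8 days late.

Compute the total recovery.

Liquidated damages (equal amount): $10,770
Penalty days: min(8, 30) = 8
Waiting-time penalty: 8 × $350 = $2,800
Subtotal: $10,770 + $10,770 + $2,800 = $24,340
Attorney fees: 20% of $24,340 = $4,868
Total award: $24,340 + $4,868 = $29,208

$29,208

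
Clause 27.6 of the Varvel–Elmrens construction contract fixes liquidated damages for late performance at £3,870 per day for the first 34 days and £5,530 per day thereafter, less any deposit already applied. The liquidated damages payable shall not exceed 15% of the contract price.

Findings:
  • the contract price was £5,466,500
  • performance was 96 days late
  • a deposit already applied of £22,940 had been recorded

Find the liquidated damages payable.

Liquidated damages: £451,500

First 34 days: 34 × £3,870 = £131,580
Remaining days: (96 − 34) × £5,530 = £342,860
Accrued per-day damages: £131,580 + £342,860 = £474,440
Less deposit already applied: £474,440 − £22,940 = £451,500
Cap: 15% of £5,466,500 = £819,975
Cap at £819,975: £451,500 is within the cap, no reduction.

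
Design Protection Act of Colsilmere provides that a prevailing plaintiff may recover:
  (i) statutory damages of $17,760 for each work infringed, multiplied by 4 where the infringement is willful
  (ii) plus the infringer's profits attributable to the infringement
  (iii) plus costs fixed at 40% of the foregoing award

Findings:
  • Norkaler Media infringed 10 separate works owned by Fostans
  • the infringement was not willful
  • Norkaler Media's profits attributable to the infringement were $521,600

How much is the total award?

Statutory damages: 10 × $17,760 = $177,600
Infringement not willful: no ×4 enhancement.
Combined award: $177,600 + $521,600 = $699,200
Costs: 40% of $699,200 = $279,680
Award plus costs: $699,200 + $279,680 = $978,880

$978,880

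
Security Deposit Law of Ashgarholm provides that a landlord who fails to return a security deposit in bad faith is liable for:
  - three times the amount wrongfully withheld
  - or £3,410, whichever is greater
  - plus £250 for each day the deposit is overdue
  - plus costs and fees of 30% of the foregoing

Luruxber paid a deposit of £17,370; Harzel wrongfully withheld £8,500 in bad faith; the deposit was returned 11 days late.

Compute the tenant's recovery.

Trebled: 3 × £8,500 = £25,500
Minimum £3,410: £25,500 meets the minimum, no increase.
Late-return penalty: 11 × £250 = £2,750
Damages plus late penalty: £25,500 + £2,750 = £28,250
Costs and fees: 30% of £28,250 = £8,475
Total recovery: £28,250 + £8,475 = £36,725

£36,725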